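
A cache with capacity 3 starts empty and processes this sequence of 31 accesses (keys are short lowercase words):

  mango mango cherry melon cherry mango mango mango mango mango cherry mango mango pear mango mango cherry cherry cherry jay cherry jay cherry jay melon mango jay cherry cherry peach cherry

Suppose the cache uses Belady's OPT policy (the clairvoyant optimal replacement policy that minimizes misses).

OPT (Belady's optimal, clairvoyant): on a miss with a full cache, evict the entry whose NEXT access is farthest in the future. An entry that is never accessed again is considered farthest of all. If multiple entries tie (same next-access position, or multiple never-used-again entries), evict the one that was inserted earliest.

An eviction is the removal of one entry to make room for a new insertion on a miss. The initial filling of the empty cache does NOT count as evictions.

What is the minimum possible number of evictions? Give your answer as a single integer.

Answer: 5

Derivation:
OPT (Belady) simulation (capacity=3):
  1. access mango: MISS. Cache: [mango]
  2. access mango: HIT. Next use of mango: step 6. Cache: [mango]
  3. access cherry: MISS. Cache: [mango cherry]
  4. access melon: MISS. Cache: [mango cherry melon]
  5. access cherry: HIT. Next use of cherry: step 11. Cache: [mango cherry melon]
  6. access mango: HIT. Next use of mango: step 7. Cache: [mango cherry melon]
  7. access mango: HIT. Next use of mango: step 8. Cache: [mango cherry melon]
  8. access mango: HIT. Next use of mango: step 9. Cache: [mango cherry melon]
  9. access mango: HIT. Next use of mango: step 10. Cache: [mango cherry melon]
  10. access mango: HIT. Next use of mango: step 12. Cache: [mango cherry melon]
  11. access cherry: HIT. Next use of cherry: step 17. Cache: [mango cherry melon]
  12. access mango: HIT. Next use of mango: step 13. Cache: [mango cherry melon]
  13. access mango: HIT. Next use of mango: step 15. Cache: [mango cherry melon]
  14. access pear: MISS, evict melon (next use: step 25). Cache: [mango cherry pear]
  15. access mango: HIT. Next use of mango: step 16. Cache: [mango cherry pear]
  16. access mango: HIT. Next use of mango: step 26. Cache: [mango cherry pear]
  17. access cherry: HIT. Next use of cherry: step 18. Cache: [mango cherry pear]
  18. access cherry: HIT. Next use of cherry: step 19. Cache: [mango cherry pear]
  19. access cherry: HIT. Next use of cherry: step 21. Cache: [mango cherry pear]
  20. access jay: MISS, evict pear (next use: never). Cache: [mango cherry jay]
  21. access cherry: HIT. Next use of cherry: step 23. Cache: [mango cherry jay]
  22. access jay: HIT. Next use of jay: step 24. Cache: [mango cherry jay]
  23. access cherry: HIT. Next use of cherry: step 28. Cache: [mango cherry jay]
  24. access jay: HIT. Next use of jay: step 27. Cache: [mango cherry jay]
  25. access melon: MISS, evict cherry (next use: step 28). Cache: [mango jay melon]
  26. access mango: HIT. Next use of mango: never. Cache: [mango jay melon]
  27. access jay: HIT. Next use of jay: never. Cache: [mango jay melon]
  28. access cherry: MISS, evict mango (next use: never). Cache: [jay melon cherry]
  29. access cherry: HIT. Next use of cherry: step 31. Cache: [jay melon cherry]
  30. access peach: MISS, evict jay (next use: never). Cache: [melon cherry peach]
  31. access cherry: HIT. Next use of cherry: never. Cache: [melon cherry peach]
Total: 23 hits, 8 misses, 5 evictions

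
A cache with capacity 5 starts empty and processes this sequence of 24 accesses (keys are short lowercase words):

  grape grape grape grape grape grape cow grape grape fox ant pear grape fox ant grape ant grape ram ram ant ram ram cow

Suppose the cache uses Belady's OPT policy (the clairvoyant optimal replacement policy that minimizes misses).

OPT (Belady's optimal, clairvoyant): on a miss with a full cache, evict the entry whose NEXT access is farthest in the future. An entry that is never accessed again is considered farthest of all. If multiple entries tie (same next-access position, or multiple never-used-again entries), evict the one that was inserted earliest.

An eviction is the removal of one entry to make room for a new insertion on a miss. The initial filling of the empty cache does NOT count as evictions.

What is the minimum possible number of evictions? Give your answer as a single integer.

Answer: 1

Derivation:
OPT (Belady) simulation (capacity=5):
  1. access grape: MISS. Cache: [grape]
  2. access grape: HIT. Next use of grape: step 3. Cache: [grape]
  3. access grape: HIT. Next use of grape: step 4. Cache: [grape]
  4. access grape: HIT. Next use of grape: step 5. Cache: [grape]
  5. access grape: HIT. Next use of grape: step 6. Cache: [grape]
  6. access grape: HIT. Next use of grape: step 8. Cache: [grape]
  7. access cow: MISS. Cache: [grape cow]
  8. access grape: HIT. Next use of grape: step 9. Cache: [grape cow]
  9. access grape: HIT. Next use of grape: step 13. Cache: [grape cow]
  10. access fox: MISS. Cache: [grape cow fox]
  11. access ant: MISS. Cache: [grape cow fox ant]
  12. access pear: MISS. Cache: [grape cow fox ant pear]
  13. access grape: HIT. Next use of grape: step 16. Cache: [grape cow fox ant pear]
  14. access fox: HIT. Next use of fox: never. Cache: [grape cow fox ant pear]
  15. access ant: HIT. Next use of ant: step 17. Cache: [grape cow fox ant pear]
  16. access grape: HIT. Next use of grape: step 18. Cache: [grape cow fox ant pear]
  17. access ant: HIT. Next use of ant: step 21. Cache: [grape cow fox ant pear]
  18. access grape: HIT. Next use of grape: never. Cache: [grape cow fox ant pear]
  19. access ram: MISS, evict grape (next use: never). Cache: [cow fox ant pear ram]
  20. access ram: HIT. Next use of ram: step 22. Cache: [cow fox ant pear ram]
  21. access ant: HIT. Next use of ant: never. Cache: [cow fox ant pear ram]
  22. access ram: HIT. Next use of ram: step 23. Cache: [cow fox ant pear ram]
  23. access ram: HIT. Next use of ram: never. Cache: [cow fox ant pear ram]
  24. access cow: HIT. Next use of cow: never. Cache: [cow fox ant pear ram]
Total: 18 hits, 6 misses, 1 evictions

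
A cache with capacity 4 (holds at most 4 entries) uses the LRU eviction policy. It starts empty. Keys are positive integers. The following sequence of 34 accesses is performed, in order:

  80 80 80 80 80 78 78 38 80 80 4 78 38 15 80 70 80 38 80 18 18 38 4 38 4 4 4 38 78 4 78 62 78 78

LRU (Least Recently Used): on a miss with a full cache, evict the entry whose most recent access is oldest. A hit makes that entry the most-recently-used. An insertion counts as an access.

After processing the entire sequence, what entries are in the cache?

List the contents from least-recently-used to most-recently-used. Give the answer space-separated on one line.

LRU simulation (capacity=4):
  1. access 80: MISS. Cache (LRU->MRU): [80]
  2. access 80: HIT. Cache (LRU->MRU): [80]
  3. access 80: HIT. Cache (LRU->MRU): [80]
  4. access 80: HIT. Cache (LRU->MRU): [80]
  5. access 80: HIT. Cache (LRU->MRU): [80]
  6. access 78: MISS. Cache (LRU->MRU): [80 78]
  7. access 78: HIT. Cache (LRU->MRU): [80 78]
  8. access 38: MISS. Cache (LRU->MRU): [80 78 38]
  9. access 80: HIT. Cache (LRU->MRU): [78 38 80]
  10. access 80: HIT. Cache (LRU->MRU): [78 38 80]
  11. access 4: MISS. Cache (LRU->MRU): [78 38 80 4]
  12. access 78: HIT. Cache (LRU->MRU): [38 80 4 78]
  13. access 38: HIT. Cache (LRU->MRU): [80 4 78 38]
  14. access 15: MISS, evict 80. Cache (LRU->MRU): [4 78 38 15]
  15. access 80: MISS, evict 4. Cache (LRU->MRU): [78 38 15 80]
  16. access 70: MISS, evict 78. Cache (LRU->MRU): [38 15 80 70]
  17. access 80: HIT. Cache (LRU->MRU): [38 15 70 80]
  18. access 38: HIT. Cache (LRU->MRU): [15 70 80 38]
  19. access 80: HIT. Cache (LRU->MRU): [15 70 38 80]
  20. access 18: MISS, evict 15. Cache (LRU->MRU): [70 38 80 18]
  21. access 18: HIT. Cache (LRU->MRU): [70 38 80 18]
  22. access 38: HIT. Cache (LRU->MRU): [70 80 18 38]
  23. access 4: MISS, evict 70. Cache (LRU->MRU): [80 18 38 4]
  24. access 38: HIT. Cache (LRU->MRU): [80 18 4 38]
  25. access 4: HIT. Cache (LRU->MRU): [80 18 38 4]
  26. access 4: HIT. Cache (LRU->MRU): [80 18 38 4]
  27. access 4: HIT. Cache (LRU->MRU): [80 18 38 4]
  28. access 38: HIT. Cache (LRU->MRU): [80 18 4 38]
  29. access 78: MISS, evict 80. Cache (LRU->MRU): [18 4 38 78]
  30. access 4: HIT. Cache (LRU->MRU): [18 38 78 4]
  31. access 78: HIT. Cache (LRU->MRU): [18 38 4 78]
  32. access 62: MISS, evict 18. Cache (LRU->MRU): [38 4 78 62]
  33. access 78: HIT. Cache (LRU->MRU): [38 4 62 78]
  34. access 78: HIT. Cache (LRU->MRU): [38 4 62 78]
Total: 23 hits, 11 misses, 7 evictions

Answer: 38 4 62 78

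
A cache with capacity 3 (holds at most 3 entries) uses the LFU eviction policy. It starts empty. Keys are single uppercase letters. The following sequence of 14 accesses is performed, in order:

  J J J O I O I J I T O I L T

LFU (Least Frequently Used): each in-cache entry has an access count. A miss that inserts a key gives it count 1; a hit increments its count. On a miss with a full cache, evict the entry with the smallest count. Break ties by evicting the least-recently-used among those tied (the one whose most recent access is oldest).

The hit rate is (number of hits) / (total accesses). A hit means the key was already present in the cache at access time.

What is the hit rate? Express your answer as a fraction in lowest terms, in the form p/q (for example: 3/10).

LFU simulation (capacity=3):
  1. access J: MISS. Cache: [J(c=1)]
  2. access J: HIT, count now 2. Cache: [J(c=2)]
  3. access J: HIT, count now 3. Cache: [J(c=3)]
  4. access O: MISS. Cache: [O(c=1) J(c=3)]
  5. access I: MISS. Cache: [O(c=1) I(c=1) J(c=3)]
  6. access O: HIT, count now 2. Cache: [I(c=1) O(c=2) J(c=3)]
  7. access I: HIT, count now 2. Cache: [O(c=2) I(c=2) J(c=3)]
  8. access J: HIT, count now 4. Cache: [O(c=2) I(c=2) J(c=4)]
  9. access I: HIT, count now 3. Cache: [O(c=2) I(c=3) J(c=4)]
  10. access T: MISS, evict O(c=2). Cache: [T(c=1) I(c=3) J(c=4)]
  11. access O: MISS, evict T(c=1). Cache: [O(c=1) I(c=3) J(c=4)]
  12. access I: HIT, count now 4. Cache: [O(c=1) J(c=4) I(c=4)]
  13. access L: MISS, evict O(c=1). Cache: [L(c=1) J(c=4) I(c=4)]
  14. access T: MISS, evict L(c=1). Cache: [T(c=1) J(c=4) I(c=4)]
Total: 7 hits, 7 misses, 4 evictions

Hit rate = 7/14 = 1/2

Answer: 1/2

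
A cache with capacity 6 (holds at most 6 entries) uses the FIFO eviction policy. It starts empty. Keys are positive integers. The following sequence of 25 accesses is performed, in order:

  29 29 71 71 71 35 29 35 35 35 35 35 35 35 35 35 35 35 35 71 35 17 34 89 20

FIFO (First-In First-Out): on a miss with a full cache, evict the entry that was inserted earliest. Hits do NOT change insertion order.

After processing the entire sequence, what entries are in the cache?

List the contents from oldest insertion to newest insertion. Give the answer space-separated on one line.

FIFO simulation (capacity=6):
  1. access 29: MISS. Cache (old->new): [29]
  2. access 29: HIT. Cache (old->new): [29]
  3. access 71: MISS. Cache (old->new): [29 71]
  4. access 71: HIT. Cache (old->new): [29 71]
  5. access 71: HIT. Cache (old->new): [29 71]
  6. access 35: MISS. Cache (old->new): [29 71 35]
  7. access 29: HIT. Cache (old->new): [29 71 35]
  8. access 35: HIT. Cache (old->new): [29 71 35]
  9. access 35: HIT. Cache (old->new): [29 71 35]
  10. access 35: HIT. Cache (old->new): [29 71 35]
  11. access 35: HIT. Cache (old->new): [29 71 35]
  12. access 35: HIT. Cache (old->new): [29 71 35]
  13. access 35: HIT. Cache (old->new): [29 71 35]
  14. access 35: HIT. Cache (old->new): [29 71 35]
  15. access 35: HIT. Cache (old->new): [29 71 35]
  16. access 35: HIT. Cache (old->new): [29 71 35]
  17. access 35: HIT. Cache (old->new): [29 71 35]
  18. access 35: HIT. Cache (old->new): [29 71 35]
  19. access 35: HIT. Cache (old->new): [29 71 35]
  20. access 71: HIT. Cache (old->new): [29 71 35]
  21. access 35: HIT. Cache (old->new): [29 71 35]
  22. access 17: MISS. Cache (old->new): [29 71 35 17]
  23. access 34: MISS. Cache (old->new): [29 71 35 17 34]
  24. access 89: MISS. Cache (old->new): [29 71 35 17 34 89]
  25. access 20: MISS, evict 29. Cache (old->new): [71 35 17 34 89 20]
Total: 18 hits, 7 misses, 1 evictions

Answer: 71 35 17 34 89 20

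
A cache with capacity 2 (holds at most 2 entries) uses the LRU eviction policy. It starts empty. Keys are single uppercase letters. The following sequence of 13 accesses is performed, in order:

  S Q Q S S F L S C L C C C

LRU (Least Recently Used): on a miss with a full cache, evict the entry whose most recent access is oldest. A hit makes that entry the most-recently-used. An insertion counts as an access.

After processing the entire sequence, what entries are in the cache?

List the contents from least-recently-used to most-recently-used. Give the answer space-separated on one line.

LRU simulation (capacity=2):
  1. access S: MISS. Cache (LRU->MRU): [S]
  2. access Q: MISS. Cache (LRU->MRU): [S Q]
  3. access Q: HIT. Cache (LRU->MRU): [S Q]
  4. access S: HIT. Cache (LRU->MRU): [Q S]
  5. access S: HIT. Cache (LRU->MRU): [Q S]
  6. access F: MISS, evict Q. Cache (LRU->MRU): [S F]
  7. access L: MISS, evict S. Cache (LRU->MRU): [F L]
  8. access S: MISS, evict F. Cache (LRU->MRU): [L S]
  9. access C: MISS, evict L. Cache (LRU->MRU): [S C]
  10. access L: MISS, evict S. Cache (LRU->MRU): [C L]
  11. access C: HIT. Cache (LRU->MRU): [L C]
  12. access C: HIT. Cache (LRU->MRU): [L C]
  13. access C: HIT. Cache (LRU->MRU): [L C]
Total: 6 hits, 7 misses, 5 evictions

Answer: L C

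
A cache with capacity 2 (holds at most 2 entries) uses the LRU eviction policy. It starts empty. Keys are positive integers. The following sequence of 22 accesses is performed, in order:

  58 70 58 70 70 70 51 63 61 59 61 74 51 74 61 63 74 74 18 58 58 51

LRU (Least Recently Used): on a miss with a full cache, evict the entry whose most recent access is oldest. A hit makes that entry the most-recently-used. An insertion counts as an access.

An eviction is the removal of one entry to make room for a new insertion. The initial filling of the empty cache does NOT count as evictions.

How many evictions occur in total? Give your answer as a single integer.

Answer: 12

Derivation:
LRU simulation (capacity=2):
  1. access 58: MISS. Cache (LRU->MRU): [58]
  2. access 70: MISS. Cache (LRU->MRU): [58 70]
  3. access 58: HIT. Cache (LRU->MRU): [70 58]
  4. access 70: HIT. Cache (LRU->MRU): [58 70]
  5. access 70: HIT. Cache (LRU->MRU): [58 70]
  6. access 70: HIT. Cache (LRU->MRU): [58 70]
  7. access 51: MISS, evict 58. Cache (LRU->MRU): [70 51]
  8. access 63: MISS, evict 70. Cache (LRU->MRU): [51 63]
  9. access 61: MISS, evict 51. Cache (LRU->MRU): [63 61]
  10. access 59: MISS, evict 63. Cache (LRU->MRU): [61 59]
  11. access 61: HIT. Cache (LRU->MRU): [59 61]
  12. access 74: MISS, evict 59. Cache (LRU->MRU): [61 74]
  13. access 51: MISS, evict 61. Cache (LRU->MRU): [74 51]
  14. access 74: HIT. Cache (LRU->MRU): [51 74]
  15. access 61: MISS, evict 51. Cache (LRU->MRU): [74 61]
  16. access 63: MISS, evict 74. Cache (LRU->MRU): [61 63]
  17. access 74: MISS, evict 61. Cache (LRU->MRU): [63 74]
  18. access 74: HIT. Cache (LRU->MRU): [63 74]
  19. access 18: MISS, evict 63. Cache (LRU->MRU): [74 18]
  20. access 58: MISS, evict 74. Cache (LRU->MRU): [18 58]
  21. access 58: HIT. Cache (LRU->MRU): [18 58]
  22. access 51: MISS, evict 18. Cache (LRU->MRU): [58 51]
Total: 8 hits, 14 misses, 12 evictions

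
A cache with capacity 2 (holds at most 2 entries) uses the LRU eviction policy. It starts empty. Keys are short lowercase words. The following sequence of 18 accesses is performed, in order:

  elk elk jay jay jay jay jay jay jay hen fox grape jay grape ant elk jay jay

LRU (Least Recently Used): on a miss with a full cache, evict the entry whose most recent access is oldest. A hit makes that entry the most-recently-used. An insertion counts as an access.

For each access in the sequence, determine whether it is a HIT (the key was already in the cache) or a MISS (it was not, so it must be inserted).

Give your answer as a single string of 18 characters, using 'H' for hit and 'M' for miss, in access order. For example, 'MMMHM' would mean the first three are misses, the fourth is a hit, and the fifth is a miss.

LRU simulation (capacity=2):
  1. access elk: MISS. Cache (LRU->MRU): [elk]
  2. access elk: HIT. Cache (LRU->MRU): [elk]
  3. access jay: MISS. Cache (LRU->MRU): [elk jay]
  4. access jay: HIT. Cache (LRU->MRU): [elk jay]
  5. access jay: HIT. Cache (LRU->MRU): [elk jay]
  6. access jay: HIT. Cache (LRU->MRU): [elk jay]
  7. access jay: HIT. Cache (LRU->MRU): [elk jay]
  8. access jay: HIT. Cache (LRU->MRU): [elk jay]
  9. access jay: HIT. Cache (LRU->MRU): [elk jay]
  10. access hen: MISS, evict elk. Cache (LRU->MRU): [jay hen]
  11. access fox: MISS, evict jay. Cache (LRU->MRU): [hen fox]
  12. access grape: MISS, evict hen. Cache (LRU->MRU): [fox grape]
  13. access jay: MISS, evict fox. Cache (LRU->MRU): [grape jay]
  14. access grape: HIT. Cache (LRU->MRU): [jay grape]
  15. access ant: MISS, evict jay. Cache (LRU->MRU): [grape ant]
  16. access elk: MISS, evict grape. Cache (LRU->MRU): [ant elk]
  17. access jay: MISS, evict ant. Cache (LRU->MRU): [elk jay]
  18. access jay: HIT. Cache (LRU->MRU): [elk jay]
Total: 9 hits, 9 misses, 7 evictions

Answer: MHMHHHHHHMMMMHMMMH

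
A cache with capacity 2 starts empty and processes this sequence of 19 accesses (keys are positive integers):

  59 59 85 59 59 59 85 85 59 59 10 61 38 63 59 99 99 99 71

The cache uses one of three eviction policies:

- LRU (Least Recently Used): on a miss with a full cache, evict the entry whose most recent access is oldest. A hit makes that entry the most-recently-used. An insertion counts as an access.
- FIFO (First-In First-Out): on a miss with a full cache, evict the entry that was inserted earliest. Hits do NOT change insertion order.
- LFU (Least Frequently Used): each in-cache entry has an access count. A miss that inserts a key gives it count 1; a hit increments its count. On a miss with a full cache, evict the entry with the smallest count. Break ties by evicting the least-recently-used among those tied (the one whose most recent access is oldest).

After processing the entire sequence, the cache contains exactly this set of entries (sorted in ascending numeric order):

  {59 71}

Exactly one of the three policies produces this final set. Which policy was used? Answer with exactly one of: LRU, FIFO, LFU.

Simulating under each policy and comparing final sets:
  LRU: final set = {71 99} -> differs
  FIFO: final set = {71 99} -> differs
  LFU: final set = {59 71} -> MATCHES target
Only LFU produces the target set.

Answer: LFU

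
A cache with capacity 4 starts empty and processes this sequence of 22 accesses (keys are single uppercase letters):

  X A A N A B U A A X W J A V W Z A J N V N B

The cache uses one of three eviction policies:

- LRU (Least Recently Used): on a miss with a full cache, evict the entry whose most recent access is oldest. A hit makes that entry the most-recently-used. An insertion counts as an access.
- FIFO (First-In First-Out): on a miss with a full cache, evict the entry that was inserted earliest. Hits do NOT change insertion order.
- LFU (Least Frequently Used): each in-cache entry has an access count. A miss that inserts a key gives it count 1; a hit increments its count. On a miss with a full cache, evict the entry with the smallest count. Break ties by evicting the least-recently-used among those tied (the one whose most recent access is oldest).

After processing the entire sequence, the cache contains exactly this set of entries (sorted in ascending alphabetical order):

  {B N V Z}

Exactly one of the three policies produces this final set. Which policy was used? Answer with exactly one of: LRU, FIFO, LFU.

Simulating under each policy and comparing final sets:
  LRU: final set = {B J N V} -> differs
  FIFO: final set = {B N V Z} -> MATCHES target
  LFU: final set = {A B N W} -> differs
Only FIFO produces the target set.

Answer: FIFO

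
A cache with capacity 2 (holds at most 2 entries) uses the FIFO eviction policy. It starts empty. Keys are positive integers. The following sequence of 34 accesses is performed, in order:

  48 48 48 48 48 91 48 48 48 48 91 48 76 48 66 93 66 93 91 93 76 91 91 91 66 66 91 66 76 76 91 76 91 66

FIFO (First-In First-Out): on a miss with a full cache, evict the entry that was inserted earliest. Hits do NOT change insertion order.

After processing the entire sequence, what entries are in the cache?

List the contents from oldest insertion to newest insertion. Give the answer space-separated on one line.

Answer: 76 66

Derivation:
FIFO simulation (capacity=2):
  1. access 48: MISS. Cache (old->new): [48]
  2. access 48: HIT. Cache (old->new): [48]
  3. access 48: HIT. Cache (old->new): [48]
  4. access 48: HIT. Cache (old->new): [48]
  5. access 48: HIT. Cache (old->new): [48]
  6. access 91: MISS. Cache (old->new): [48 91]
  7. access 48: HIT. Cache (old->new): [48 91]
  8. access 48: HIT. Cache (old->new): [48 91]
  9. access 48: HIT. Cache (old->new): [48 91]
  10. access 48: HIT. Cache (old->new): [48 91]
  11. access 91: HIT. Cache (old->new): [48 91]
  12. access 48: HIT. Cache (old->new): [48 91]
  13. access 76: MISS, evict 48. Cache (old->new): [91 76]
  14. access 48: MISS, evict 91. Cache (old->new): [76 48]
  15. access 66: MISS, evict 76. Cache (old->new): [48 66]
  16. access 93: MISS, evict 48. Cache (old->new): [66 93]
  17. access 66: HIT. Cache (old->new): [66 93]
  18. access 93: HIT. Cache (old->new): [66 93]
  19. access 91: MISS, evict 66. Cache (old->new): [93 91]
  20. access 93: HIT. Cache (old->new): [93 91]
  21. access 76: MISS, evict 93. Cache (old->new): [91 76]
  22. access 91: HIT. Cache (old->new): [91 76]
  23. access 91: HIT. Cache (old->new): [91 76]
  24. access 91: HIT. Cache (old->new): [91 76]
  25. access 66: MISS, evict 91. Cache (old->new): [76 66]
  26. access 66: HIT. Cache (old->new): [76 66]
  27. access 91: MISS, evict 76. Cache (old->new): [66 91]
  28. access 66: HIT. Cache (old->new): [66 91]
  29. access 76: MISS, evict 66. Cache (old->new): [91 76]
  30. access 76: HIT. Cache (old->new): [91 76]
  31. access 91: HIT. Cache (old->new): [91 76]
  32. access 76: HIT. Cache (old->new): [91 76]
  33. access 91: HIT. Cache (old->new): [91 76]
  34. access 66: MISS, evict 91. Cache (old->new): [76 66]
Total: 22 hits, 12 misses, 10 evictions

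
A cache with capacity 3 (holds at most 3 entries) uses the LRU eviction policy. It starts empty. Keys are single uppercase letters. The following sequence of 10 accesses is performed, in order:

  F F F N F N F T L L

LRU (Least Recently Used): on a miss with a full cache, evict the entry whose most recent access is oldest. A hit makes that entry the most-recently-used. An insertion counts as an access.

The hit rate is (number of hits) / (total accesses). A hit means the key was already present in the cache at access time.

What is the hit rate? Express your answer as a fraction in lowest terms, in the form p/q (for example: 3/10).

Answer: 3/5

Derivation:
LRU simulation (capacity=3):
  1. access F: MISS. Cache (LRU->MRU): [F]
  2. access F: HIT. Cache (LRU->MRU): [F]
  3. access F: HIT. Cache (LRU->MRU): [F]
  4. access N: MISS. Cache (LRU->MRU): [F N]
  5. access F: HIT. Cache (LRU->MRU): [N F]
  6. access N: HIT. Cache (LRU->MRU): [F N]
  7. access F: HIT. Cache (LRU->MRU): [N F]
  8. access T: MISS. Cache (LRU->MRU): [N F T]
  9. access L: MISS, evict N. Cache (LRU->MRU): [F T L]
  10. access L: HIT. Cache (LRU->MRU): [F T L]
Total: 6 hits, 4 misses, 1 evictions

Hit rate = 6/10 = 3/5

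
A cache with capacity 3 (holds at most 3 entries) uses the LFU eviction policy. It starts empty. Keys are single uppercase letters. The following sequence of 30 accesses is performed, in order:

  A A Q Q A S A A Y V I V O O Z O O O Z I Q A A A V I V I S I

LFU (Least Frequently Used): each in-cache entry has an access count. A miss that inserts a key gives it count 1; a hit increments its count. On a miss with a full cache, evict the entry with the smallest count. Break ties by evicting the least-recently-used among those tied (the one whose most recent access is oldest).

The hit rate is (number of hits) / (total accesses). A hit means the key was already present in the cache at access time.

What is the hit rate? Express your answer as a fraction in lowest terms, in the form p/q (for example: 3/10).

LFU simulation (capacity=3):
  1. access A: MISS. Cache: [A(c=1)]
  2. access A: HIT, count now 2. Cache: [A(c=2)]
  3. access Q: MISS. Cache: [Q(c=1) A(c=2)]
  4. access Q: HIT, count now 2. Cache: [A(c=2) Q(c=2)]
  5. access A: HIT, count now 3. Cache: [Q(c=2) A(c=3)]
  6. access S: MISS. Cache: [S(c=1) Q(c=2) A(c=3)]
  7. access A: HIT, count now 4. Cache: [S(c=1) Q(c=2) A(c=4)]
  8. access A: HIT, count now 5. Cache: [S(c=1) Q(c=2) A(c=5)]
  9. access Y: MISS, evict S(c=1). Cache: [Y(c=1) Q(c=2) A(c=5)]
  10. access V: MISS, evict Y(c=1). Cache: [V(c=1) Q(c=2) A(c=5)]
  11. access I: MISS, evict V(c=1). Cache: [I(c=1) Q(c=2) A(c=5)]
  12. access V: MISS, evict I(c=1). Cache: [V(c=1) Q(c=2) A(c=5)]
  13. access O: MISS, evict V(c=1). Cache: [O(c=1) Q(c=2) A(c=5)]
  14. access O: HIT, count now 2. Cache: [Q(c=2) O(c=2) A(c=5)]
  15. access Z: MISS, evict Q(c=2). Cache: [Z(c=1) O(c=2) A(c=5)]
  16. access O: HIT, count now 3. Cache: [Z(c=1) O(c=3) A(c=5)]
  17. access O: HIT, count now 4. Cache: [Z(c=1) O(c=4) A(c=5)]
  18. access O: HIT, count now 5. Cache: [Z(c=1) A(c=5) O(c=5)]
  19. access Z: HIT, count now 2. Cache: [Z(c=2) A(c=5) O(c=5)]
  20. access I: MISS, evict Z(c=2). Cache: [I(c=1) A(c=5) O(c=5)]
  21. access Q: MISS, evict I(c=1). Cache: [Q(c=1) A(c=5) O(c=5)]
  22. access A: HIT, count now 6. Cache: [Q(c=1) O(c=5) A(c=6)]
  23. access A: HIT, count now 7. Cache: [Q(c=1) O(c=5) A(c=7)]
  24. access A: HIT, count now 8. Cache: [Q(c=1) O(c=5) A(c=8)]
  25. access V: MISS, evict Q(c=1). Cache: [V(c=1) O(c=5) A(c=8)]
  26. access I: MISS, evict V(c=1). Cache: [I(c=1) O(c=5) A(c=8)]
  27. access V: MISS, evict I(c=1). Cache: [V(c=1) O(c=5) A(c=8)]
  28. access I: MISS, evict V(c=1). Cache: [I(c=1) O(c=5) A(c=8)]
  29. access S: MISS, evict I(c=1). Cache: [S(c=1) O(c=5) A(c=8)]
  30. access I: MISS, evict S(c=1). Cache: [I(c=1) O(c=5) A(c=8)]
Total: 13 hits, 17 misses, 14 evictions

Hit rate = 13/30

Answer: 13/30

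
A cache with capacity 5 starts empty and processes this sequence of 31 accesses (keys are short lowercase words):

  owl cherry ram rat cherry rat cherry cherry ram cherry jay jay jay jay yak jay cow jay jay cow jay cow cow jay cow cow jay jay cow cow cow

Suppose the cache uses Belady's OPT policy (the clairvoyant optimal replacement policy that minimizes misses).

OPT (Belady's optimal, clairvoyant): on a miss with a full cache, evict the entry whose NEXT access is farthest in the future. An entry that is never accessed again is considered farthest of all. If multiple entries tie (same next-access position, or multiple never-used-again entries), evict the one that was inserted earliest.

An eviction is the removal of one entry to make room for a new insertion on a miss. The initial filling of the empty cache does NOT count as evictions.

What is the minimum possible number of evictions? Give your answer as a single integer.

OPT (Belady) simulation (capacity=5):
  1. access owl: MISS. Cache: [owl]
  2. access cherry: MISS. Cache: [owl cherry]
  3. access ram: MISS. Cache: [owl cherry ram]
  4. access rat: MISS. Cache: [owl cherry ram rat]
  5. access cherry: HIT. Next use of cherry: step 7. Cache: [owl cherry ram rat]
  6. access rat: HIT. Next use of rat: never. Cache: [owl cherry ram rat]
  7. access cherry: HIT. Next use of cherry: step 8. Cache: [owl cherry ram rat]
  8. access cherry: HIT. Next use of cherry: step 10. Cache: [owl cherry ram rat]
  9. access ram: HIT. Next use of ram: never. Cache: [owl cherry ram rat]
  10. access cherry: HIT. Next use of cherry: never. Cache: [owl cherry ram rat]
  11. access jay: MISS. Cache: [owl cherry ram rat jay]
  12. access jay: HIT. Next use of jay: step 13. Cache: [owl cherry ram rat jay]
  13. access jay: HIT. Next use of jay: step 14. Cache: [owl cherry ram rat jay]
  14. access jay: HIT. Next use of jay: step 16. Cache: [owl cherry ram rat jay]
  15. access yak: MISS, evict owl (next use: never). Cache: [cherry ram rat jay yak]
  16. access jay: HIT. Next use of jay: step 18. Cache: [cherry ram rat jay yak]
  17. access cow: MISS, evict cherry (next use: never). Cache: [ram rat jay yak cow]
  18. access jay: HIT. Next use of jay: step 19. Cache: [ram rat jay yak cow]
  19. access jay: HIT. Next use of jay: step 21. Cache: [ram rat jay yak cow]
  20. access cow: HIT. Next use of cow: step 22. Cache: [ram rat jay yak cow]
  21. access jay: HIT. Next use of jay: step 24. Cache: [ram rat jay yak cow]
  22. access cow: HIT. Next use of cow: step 23. Cache: [ram rat jay yak cow]
  23. access cow: HIT. Next use of cow: step 25. Cache: [ram rat jay yak cow]
  24. access jay: HIT. Next use of jay: step 27. Cache: [ram rat jay yak cow]
  25. access cow: HIT. Next use of cow: step 26. Cache: [ram rat jay yak cow]
  26. access cow: HIT. Next use of cow: step 29. Cache: [ram rat jay yak cow]
  27. access jay: HIT. Next use of jay: step 28. Cache: [ram rat jay yak cow]
  28. access jay: HIT. Next use of jay: never. Cache: [ram rat jay yak cow]
  29. access cow: HIT. Next use of cow: step 30. Cache: [ram rat jay yak cow]
  30. access cow: HIT. Next use of cow: step 31. Cache: [ram rat jay yak cow]
  31. access cow: HIT. Next use of cow: never. Cache: [ram rat jay yak cow]
Total: 24 hits, 7 misses, 2 evictions

Answer: 2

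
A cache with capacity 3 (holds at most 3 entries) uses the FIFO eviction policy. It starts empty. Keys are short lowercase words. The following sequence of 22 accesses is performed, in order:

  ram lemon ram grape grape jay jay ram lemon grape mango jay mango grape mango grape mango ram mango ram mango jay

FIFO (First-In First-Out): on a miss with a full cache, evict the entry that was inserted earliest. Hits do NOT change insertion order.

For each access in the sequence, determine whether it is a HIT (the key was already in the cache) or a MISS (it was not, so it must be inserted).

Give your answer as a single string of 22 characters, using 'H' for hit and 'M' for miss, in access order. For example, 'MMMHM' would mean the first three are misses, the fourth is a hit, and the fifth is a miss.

FIFO simulation (capacity=3):
  1. access ram: MISS. Cache (old->new): [ram]
  2. access lemon: MISS. Cache (old->new): [ram lemon]
  3. access ram: HIT. Cache (old->new): [ram lemon]
  4. access grape: MISS. Cache (old->new): [ram lemon grape]
  5. access grape: HIT. Cache (old->new): [ram lemon grape]
  6. access jay: MISS, evict ram. Cache (old->new): [lemon grape jay]
  7. access jay: HIT. Cache (old->new): [lemon grape jay]
  8. access ram: MISS, evict lemon. Cache (old->new): [grape jay ram]
  9. access lemon: MISS, evict grape. Cache (old->new): [jay ram lemon]
  10. access grape: MISS, evict jay. Cache (old->new): [ram lemon grape]
  11. access mango: MISS, evict ram. Cache (old->new): [lemon grape mango]
  12. access jay: MISS, evict lemon. Cache (old->new): [grape mango jay]
  13. access mango: HIT. Cache (old->new): [grape mango jay]
  14. access grape: HIT. Cache (old->new): [grape mango jay]
  15. access mango: HIT. Cache (old->new): [grape mango jay]
  16. access grape: HIT. Cache (old->new): [grape mango jay]
  17. access mango: HIT. Cache (old->new): [grape mango jay]
  18. access ram: MISS, evict grape. Cache (old->new): [mango jay ram]
  19. access mango: HIT. Cache (old->new): [mango jay ram]
  20. access ram: HIT. Cache (old->new): [mango jay ram]
  21. access mango: HIT. Cache (old->new): [mango jay ram]
  22. access jay: HIT. Cache (old->new): [mango jay ram]
Total: 12 hits, 10 misses, 7 evictions

Answer: MMHMHMHMMMMMHHHHHMHHHH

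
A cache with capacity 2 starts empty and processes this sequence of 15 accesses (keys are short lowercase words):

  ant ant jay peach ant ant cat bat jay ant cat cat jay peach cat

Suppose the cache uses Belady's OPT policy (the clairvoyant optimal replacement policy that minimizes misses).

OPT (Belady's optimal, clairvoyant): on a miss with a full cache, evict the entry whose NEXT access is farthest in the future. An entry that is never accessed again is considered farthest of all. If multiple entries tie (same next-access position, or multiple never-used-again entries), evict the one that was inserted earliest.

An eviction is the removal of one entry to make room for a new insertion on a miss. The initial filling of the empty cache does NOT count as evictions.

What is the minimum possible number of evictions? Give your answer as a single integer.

OPT (Belady) simulation (capacity=2):
  1. access ant: MISS. Cache: [ant]
  2. access ant: HIT. Next use of ant: step 5. Cache: [ant]
  3. access jay: MISS. Cache: [ant jay]
  4. access peach: MISS, evict jay (next use: step 9). Cache: [ant peach]
  5. access ant: HIT. Next use of ant: step 6. Cache: [ant peach]
  6. access ant: HIT. Next use of ant: step 10. Cache: [ant peach]
  7. access cat: MISS, evict peach (next use: step 14). Cache: [ant cat]
  8. access bat: MISS, evict cat (next use: step 11). Cache: [ant bat]
  9. access jay: MISS, evict bat (next use: never). Cache: [ant jay]
  10. access ant: HIT. Next use of ant: never. Cache: [ant jay]
  11. access cat: MISS, evict ant (next use: never). Cache: [jay cat]
  12. access cat: HIT. Next use of cat: step 15. Cache: [jay cat]
  13. access jay: HIT. Next use of jay: never. Cache: [jay cat]
  14. access peach: MISS, evict jay (next use: never). Cache: [cat peach]
  15. access cat: HIT. Next use of cat: never. Cache: [cat peach]
Total: 7 hits, 8 misses, 6 evictions

Answer: 6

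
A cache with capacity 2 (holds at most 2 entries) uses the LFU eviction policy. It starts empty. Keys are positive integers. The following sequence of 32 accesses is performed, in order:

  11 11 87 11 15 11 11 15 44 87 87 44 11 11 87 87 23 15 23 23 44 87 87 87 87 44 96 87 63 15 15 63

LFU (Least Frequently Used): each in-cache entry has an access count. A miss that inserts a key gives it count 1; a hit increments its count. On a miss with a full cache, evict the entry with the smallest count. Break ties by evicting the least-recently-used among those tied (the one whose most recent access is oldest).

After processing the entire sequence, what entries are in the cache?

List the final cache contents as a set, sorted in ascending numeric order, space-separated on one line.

Answer: 11 63

Derivation:
LFU simulation (capacity=2):
  1. access 11: MISS. Cache: [11(c=1)]
  2. access 11: HIT, count now 2. Cache: [11(c=2)]
  3. access 87: MISS. Cache: [87(c=1) 11(c=2)]
  4. access 11: HIT, count now 3. Cache: [87(c=1) 11(c=3)]
  5. access 15: MISS, evict 87(c=1). Cache: [15(c=1) 11(c=3)]
  6. access 11: HIT, count now 4. Cache: [15(c=1) 11(c=4)]
  7. access 11: HIT, count now 5. Cache: [15(c=1) 11(c=5)]
  8. access 15: HIT, count now 2. Cache: [15(c=2) 11(c=5)]
  9. access 44: MISS, evict 15(c=2). Cache: [44(c=1) 11(c=5)]
  10. access 87: MISS, evict 44(c=1). Cache: [87(c=1) 11(c=5)]
  11. access 87: HIT, count now 2. Cache: [87(c=2) 11(c=5)]
  12. access 44: MISS, evict 87(c=2). Cache: [44(c=1) 11(c=5)]
  13. access 11: HIT, count now 6. Cache: [44(c=1) 11(c=6)]
  14. access 11: HIT, count now 7. Cache: [44(c=1) 11(c=7)]
  15. access 87: MISS, evict 44(c=1). Cache: [87(c=1) 11(c=7)]
  16. access 87: HIT, count now 2. Cache: [87(c=2) 11(c=7)]
  17. access 23: MISS, evict 87(c=2). Cache: [23(c=1) 11(c=7)]
  18. access 15: MISS, evict 23(c=1). Cache: [15(c=1) 11(c=7)]
  19. access 23: MISS, evict 15(c=1). Cache: [23(c=1) 11(c=7)]
  20. access 23: HIT, count now 2. Cache: [23(c=2) 11(c=7)]
  21. access 44: MISS, evict 23(c=2). Cache: [44(c=1) 11(c=7)]
  22. access 87: MISS, evict 44(c=1). Cache: [87(c=1) 11(c=7)]
  23. access 87: HIT, count now 2. Cache: [87(c=2) 11(c=7)]
  24. access 87: HIT, count now 3. Cache: [87(c=3) 11(c=7)]
  25. access 87: HIT, count now 4. Cache: [87(c=4) 11(c=7)]
  26. access 44: MISS, evict 87(c=4). Cache: [44(c=1) 11(c=7)]
  27. access 96: MISS, evict 44(c=1). Cache: [96(c=1) 11(c=7)]
  28. access 87: MISS, evict 96(c=1). Cache: [87(c=1) 11(c=7)]
  29. access 63: MISS, evict 87(c=1). Cache: [63(c=1) 11(c=7)]
  30. access 15: MISS, evict 63(c=1). Cache: [15(c=1) 11(c=7)]
  31. access 15: HIT, count now 2. Cache: [15(c=2) 11(c=7)]
  32. access 63: MISS, evict 15(c=2). Cache: [63(c=1) 11(c=7)]
Total: 14 hits, 18 misses, 16 evictions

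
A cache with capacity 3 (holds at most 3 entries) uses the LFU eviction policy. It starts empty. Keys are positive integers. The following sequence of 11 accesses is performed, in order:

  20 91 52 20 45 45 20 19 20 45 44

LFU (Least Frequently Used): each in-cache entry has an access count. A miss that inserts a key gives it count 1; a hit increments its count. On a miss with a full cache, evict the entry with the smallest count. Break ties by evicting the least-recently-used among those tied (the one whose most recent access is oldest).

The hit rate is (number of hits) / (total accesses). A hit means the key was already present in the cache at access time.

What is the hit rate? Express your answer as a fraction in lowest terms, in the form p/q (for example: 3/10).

LFU simulation (capacity=3):
  1. access 20: MISS. Cache: [20(c=1)]
  2. access 91: MISS. Cache: [20(c=1) 91(c=1)]
  3. access 52: MISS. Cache: [20(c=1) 91(c=1) 52(c=1)]
  4. access 20: HIT, count now 2. Cache: [91(c=1) 52(c=1) 20(c=2)]
  5. access 45: MISS, evict 91(c=1). Cache: [52(c=1) 45(c=1) 20(c=2)]
  6. access 45: HIT, count now 2. Cache: [52(c=1) 20(c=2) 45(c=2)]
  7. access 20: HIT, count now 3. Cache: [52(c=1) 45(c=2) 20(c=3)]
  8. access 19: MISS, evict 52(c=1). Cache: [19(c=1) 45(c=2) 20(c=3)]
  9. access 20: HIT, count now 4. Cache: [19(c=1) 45(c=2) 20(c=4)]
  10. access 45: HIT, count now 3. Cache: [19(c=1) 45(c=3) 20(c=4)]
  11. access 44: MISS, evict 19(c=1). Cache: [44(c=1) 45(c=3) 20(c=4)]
Total: 5 hits, 6 misses, 3 evictions

Hit rate = 5/11

Answer: 5/11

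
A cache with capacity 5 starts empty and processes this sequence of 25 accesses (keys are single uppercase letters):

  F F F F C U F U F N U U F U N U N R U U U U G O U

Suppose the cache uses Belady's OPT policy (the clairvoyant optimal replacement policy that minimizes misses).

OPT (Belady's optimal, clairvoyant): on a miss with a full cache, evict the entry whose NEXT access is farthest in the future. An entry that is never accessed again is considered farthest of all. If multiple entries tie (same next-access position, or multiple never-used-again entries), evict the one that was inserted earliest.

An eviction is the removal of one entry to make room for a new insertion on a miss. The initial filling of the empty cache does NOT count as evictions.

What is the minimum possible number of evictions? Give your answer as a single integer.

OPT (Belady) simulation (capacity=5):
  1. access F: MISS. Cache: [F]
  2. access F: HIT. Next use of F: step 3. Cache: [F]
  3. access F: HIT. Next use of F: step 4. Cache: [F]
  4. access F: HIT. Next use of F: step 7. Cache: [F]
  5. access C: MISS. Cache: [F C]
  6. access U: MISS. Cache: [F C U]
  7. access F: HIT. Next use of F: step 9. Cache: [F C U]
  8. access U: HIT. Next use of U: step 11. Cache: [F C U]
  9. access F: HIT. Next use of F: step 13. Cache: [F C U]
  10. access N: MISS. Cache: [F C U N]
  11. access U: HIT. Next use of U: step 12. Cache: [F C U N]
  12. access U: HIT. Next use of U: step 14. Cache: [F C U N]
  13. access F: HIT. Next use of F: never. Cache: [F C U N]
  14. access U: HIT. Next use of U: step 16. Cache: [F C U N]
  15. access N: HIT. Next use of N: step 17. Cache: [F C U N]
  16. access U: HIT. Next use of U: step 19. Cache: [F C U N]
  17. access N: HIT. Next use of N: never. Cache: [F C U N]
  18. access R: MISS. Cache: [F C U N R]
  19. access U: HIT. Next use of U: step 20. Cache: [F C U N R]
  20. access U: HIT. Next use of U: step 21. Cache: [F C U N R]
  21. access U: HIT. Next use of U: step 22. Cache: [F C U N R]
  22. access U: HIT. Next use of U: step 25. Cache: [F C U N R]
  23. access G: MISS, evict F (next use: never). Cache: [C U N R G]
  24. access O: MISS, evict C (next use: never). Cache: [U N R G O]
  25. access U: HIT. Next use of U: never. Cache: [U N R G O]
Total: 18 hits, 7 misses, 2 evictions

Answer: 2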